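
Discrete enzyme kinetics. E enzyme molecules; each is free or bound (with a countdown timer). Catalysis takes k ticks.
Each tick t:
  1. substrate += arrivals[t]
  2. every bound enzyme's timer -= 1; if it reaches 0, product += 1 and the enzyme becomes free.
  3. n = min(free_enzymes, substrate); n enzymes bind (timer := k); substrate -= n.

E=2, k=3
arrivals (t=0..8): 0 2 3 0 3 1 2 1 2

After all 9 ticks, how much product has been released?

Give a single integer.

Answer: 4

Derivation:
t=0: arr=0 -> substrate=0 bound=0 product=0
t=1: arr=2 -> substrate=0 bound=2 product=0
t=2: arr=3 -> substrate=3 bound=2 product=0
t=3: arr=0 -> substrate=3 bound=2 product=0
t=4: arr=3 -> substrate=4 bound=2 product=2
t=5: arr=1 -> substrate=5 bound=2 product=2
t=6: arr=2 -> substrate=7 bound=2 product=2
t=7: arr=1 -> substrate=6 bound=2 product=4
t=8: arr=2 -> substrate=8 bound=2 product=4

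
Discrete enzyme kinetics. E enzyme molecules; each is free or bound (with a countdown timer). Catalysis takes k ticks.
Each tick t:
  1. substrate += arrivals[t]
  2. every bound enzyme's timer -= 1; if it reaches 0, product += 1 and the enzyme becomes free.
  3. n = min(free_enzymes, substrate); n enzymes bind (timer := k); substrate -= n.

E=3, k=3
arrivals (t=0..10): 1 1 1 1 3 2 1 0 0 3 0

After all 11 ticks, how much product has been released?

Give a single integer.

Answer: 8

Derivation:
t=0: arr=1 -> substrate=0 bound=1 product=0
t=1: arr=1 -> substrate=0 bound=2 product=0
t=2: arr=1 -> substrate=0 bound=3 product=0
t=3: arr=1 -> substrate=0 bound=3 product=1
t=4: arr=3 -> substrate=2 bound=3 product=2
t=5: arr=2 -> substrate=3 bound=3 product=3
t=6: arr=1 -> substrate=3 bound=3 product=4
t=7: arr=0 -> substrate=2 bound=3 product=5
t=8: arr=0 -> substrate=1 bound=3 product=6
t=9: arr=3 -> substrate=3 bound=3 product=7
t=10: arr=0 -> substrate=2 bound=3 product=8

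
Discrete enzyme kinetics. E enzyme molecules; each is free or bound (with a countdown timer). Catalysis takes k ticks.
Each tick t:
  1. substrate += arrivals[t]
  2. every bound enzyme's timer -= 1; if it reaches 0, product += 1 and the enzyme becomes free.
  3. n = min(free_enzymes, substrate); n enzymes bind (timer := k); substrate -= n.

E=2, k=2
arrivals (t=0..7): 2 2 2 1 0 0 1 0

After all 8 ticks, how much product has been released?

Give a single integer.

Answer: 6

Derivation:
t=0: arr=2 -> substrate=0 bound=2 product=0
t=1: arr=2 -> substrate=2 bound=2 product=0
t=2: arr=2 -> substrate=2 bound=2 product=2
t=3: arr=1 -> substrate=3 bound=2 product=2
t=4: arr=0 -> substrate=1 bound=2 product=4
t=5: arr=0 -> substrate=1 bound=2 product=4
t=6: arr=1 -> substrate=0 bound=2 product=6
t=7: arr=0 -> substrate=0 bound=2 product=6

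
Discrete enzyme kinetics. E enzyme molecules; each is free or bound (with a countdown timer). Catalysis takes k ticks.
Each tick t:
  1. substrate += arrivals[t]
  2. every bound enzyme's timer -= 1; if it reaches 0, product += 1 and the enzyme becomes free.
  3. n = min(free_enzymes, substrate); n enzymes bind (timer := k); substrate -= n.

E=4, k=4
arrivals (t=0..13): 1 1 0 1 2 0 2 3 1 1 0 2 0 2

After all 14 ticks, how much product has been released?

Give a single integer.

t=0: arr=1 -> substrate=0 bound=1 product=0
t=1: arr=1 -> substrate=0 bound=2 product=0
t=2: arr=0 -> substrate=0 bound=2 product=0
t=3: arr=1 -> substrate=0 bound=3 product=0
t=4: arr=2 -> substrate=0 bound=4 product=1
t=5: arr=0 -> substrate=0 bound=3 product=2
t=6: arr=2 -> substrate=1 bound=4 product=2
t=7: arr=3 -> substrate=3 bound=4 product=3
t=8: arr=1 -> substrate=2 bound=4 product=5
t=9: arr=1 -> substrate=3 bound=4 product=5
t=10: arr=0 -> substrate=2 bound=4 product=6
t=11: arr=2 -> substrate=3 bound=4 product=7
t=12: arr=0 -> substrate=1 bound=4 product=9
t=13: arr=2 -> substrate=3 bound=4 product=9

Answer: 9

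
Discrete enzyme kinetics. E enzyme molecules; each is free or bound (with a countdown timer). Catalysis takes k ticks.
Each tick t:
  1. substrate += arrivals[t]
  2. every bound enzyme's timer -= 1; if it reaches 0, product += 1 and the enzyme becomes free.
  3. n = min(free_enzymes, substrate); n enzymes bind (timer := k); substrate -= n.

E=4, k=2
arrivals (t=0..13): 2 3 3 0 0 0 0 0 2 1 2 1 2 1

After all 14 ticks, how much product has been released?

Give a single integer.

Answer: 14

Derivation:
t=0: arr=2 -> substrate=0 bound=2 product=0
t=1: arr=3 -> substrate=1 bound=4 product=0
t=2: arr=3 -> substrate=2 bound=4 product=2
t=3: arr=0 -> substrate=0 bound=4 product=4
t=4: arr=0 -> substrate=0 bound=2 product=6
t=5: arr=0 -> substrate=0 bound=0 product=8
t=6: arr=0 -> substrate=0 bound=0 product=8
t=7: arr=0 -> substrate=0 bound=0 product=8
t=8: arr=2 -> substrate=0 bound=2 product=8
t=9: arr=1 -> substrate=0 bound=3 product=8
t=10: arr=2 -> substrate=0 bound=3 product=10
t=11: arr=1 -> substrate=0 bound=3 product=11
t=12: arr=2 -> substrate=0 bound=3 product=13
t=13: arr=1 -> substrate=0 bound=3 product=14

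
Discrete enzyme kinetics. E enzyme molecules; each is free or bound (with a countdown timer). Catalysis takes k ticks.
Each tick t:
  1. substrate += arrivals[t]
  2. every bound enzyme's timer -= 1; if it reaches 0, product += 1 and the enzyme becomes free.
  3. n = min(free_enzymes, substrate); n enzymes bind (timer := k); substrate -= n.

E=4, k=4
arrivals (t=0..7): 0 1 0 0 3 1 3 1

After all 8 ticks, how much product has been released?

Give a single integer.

t=0: arr=0 -> substrate=0 bound=0 product=0
t=1: arr=1 -> substrate=0 bound=1 product=0
t=2: arr=0 -> substrate=0 bound=1 product=0
t=3: arr=0 -> substrate=0 bound=1 product=0
t=4: arr=3 -> substrate=0 bound=4 product=0
t=5: arr=1 -> substrate=0 bound=4 product=1
t=6: arr=3 -> substrate=3 bound=4 product=1
t=7: arr=1 -> substrate=4 bound=4 product=1

Answer: 1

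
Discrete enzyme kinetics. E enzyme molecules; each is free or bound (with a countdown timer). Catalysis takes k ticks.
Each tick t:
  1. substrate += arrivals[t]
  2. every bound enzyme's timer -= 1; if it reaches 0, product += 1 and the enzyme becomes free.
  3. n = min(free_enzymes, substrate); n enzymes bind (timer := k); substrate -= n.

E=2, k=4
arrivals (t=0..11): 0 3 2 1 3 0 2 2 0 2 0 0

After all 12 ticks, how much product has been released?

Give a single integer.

Answer: 4

Derivation:
t=0: arr=0 -> substrate=0 bound=0 product=0
t=1: arr=3 -> substrate=1 bound=2 product=0
t=2: arr=2 -> substrate=3 bound=2 product=0
t=3: arr=1 -> substrate=4 bound=2 product=0
t=4: arr=3 -> substrate=7 bound=2 product=0
t=5: arr=0 -> substrate=5 bound=2 product=2
t=6: arr=2 -> substrate=7 bound=2 product=2
t=7: arr=2 -> substrate=9 bound=2 product=2
t=8: arr=0 -> substrate=9 bound=2 product=2
t=9: arr=2 -> substrate=9 bound=2 product=4
t=10: arr=0 -> substrate=9 bound=2 product=4
t=11: arr=0 -> substrate=9 bound=2 product=4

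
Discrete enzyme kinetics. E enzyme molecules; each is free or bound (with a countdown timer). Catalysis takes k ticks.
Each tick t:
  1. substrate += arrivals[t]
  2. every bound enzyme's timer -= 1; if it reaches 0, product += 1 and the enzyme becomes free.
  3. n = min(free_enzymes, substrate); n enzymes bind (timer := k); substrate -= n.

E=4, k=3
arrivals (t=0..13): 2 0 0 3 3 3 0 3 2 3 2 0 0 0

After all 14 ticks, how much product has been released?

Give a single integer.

t=0: arr=2 -> substrate=0 bound=2 product=0
t=1: arr=0 -> substrate=0 bound=2 product=0
t=2: arr=0 -> substrate=0 bound=2 product=0
t=3: arr=3 -> substrate=0 bound=3 product=2
t=4: arr=3 -> substrate=2 bound=4 product=2
t=5: arr=3 -> substrate=5 bound=4 product=2
t=6: arr=0 -> substrate=2 bound=4 product=5
t=7: arr=3 -> substrate=4 bound=4 product=6
t=8: arr=2 -> substrate=6 bound=4 product=6
t=9: arr=3 -> substrate=6 bound=4 product=9
t=10: arr=2 -> substrate=7 bound=4 product=10
t=11: arr=0 -> substrate=7 bound=4 product=10
t=12: arr=0 -> substrate=4 bound=4 product=13
t=13: arr=0 -> substrate=3 bound=4 product=14

Answer: 14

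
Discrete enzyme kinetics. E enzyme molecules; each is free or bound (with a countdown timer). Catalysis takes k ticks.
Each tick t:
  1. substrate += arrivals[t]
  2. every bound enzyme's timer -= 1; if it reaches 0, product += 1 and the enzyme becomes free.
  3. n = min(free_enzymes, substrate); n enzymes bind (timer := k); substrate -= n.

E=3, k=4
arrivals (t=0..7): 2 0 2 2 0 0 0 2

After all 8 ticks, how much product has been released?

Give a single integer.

t=0: arr=2 -> substrate=0 bound=2 product=0
t=1: arr=0 -> substrate=0 bound=2 product=0
t=2: arr=2 -> substrate=1 bound=3 product=0
t=3: arr=2 -> substrate=3 bound=3 product=0
t=4: arr=0 -> substrate=1 bound=3 product=2
t=5: arr=0 -> substrate=1 bound=3 product=2
t=6: arr=0 -> substrate=0 bound=3 product=3
t=7: arr=2 -> substrate=2 bound=3 product=3

Answer: 3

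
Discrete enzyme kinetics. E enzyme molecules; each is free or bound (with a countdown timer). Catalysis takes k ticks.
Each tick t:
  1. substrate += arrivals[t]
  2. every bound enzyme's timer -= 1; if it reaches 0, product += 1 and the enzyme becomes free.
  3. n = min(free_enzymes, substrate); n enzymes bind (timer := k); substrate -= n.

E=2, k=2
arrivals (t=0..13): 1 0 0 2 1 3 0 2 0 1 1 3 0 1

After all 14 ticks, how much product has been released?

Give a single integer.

Answer: 11

Derivation:
t=0: arr=1 -> substrate=0 bound=1 product=0
t=1: arr=0 -> substrate=0 bound=1 product=0
t=2: arr=0 -> substrate=0 bound=0 product=1
t=3: arr=2 -> substrate=0 bound=2 product=1
t=4: arr=1 -> substrate=1 bound=2 product=1
t=5: arr=3 -> substrate=2 bound=2 product=3
t=6: arr=0 -> substrate=2 bound=2 product=3
t=7: arr=2 -> substrate=2 bound=2 product=5
t=8: arr=0 -> substrate=2 bound=2 product=5
t=9: arr=1 -> substrate=1 bound=2 product=7
t=10: arr=1 -> substrate=2 bound=2 product=7
t=11: arr=3 -> substrate=3 bound=2 product=9
t=12: arr=0 -> substrate=3 bound=2 product=9
t=13: arr=1 -> substrate=2 bound=2 product=11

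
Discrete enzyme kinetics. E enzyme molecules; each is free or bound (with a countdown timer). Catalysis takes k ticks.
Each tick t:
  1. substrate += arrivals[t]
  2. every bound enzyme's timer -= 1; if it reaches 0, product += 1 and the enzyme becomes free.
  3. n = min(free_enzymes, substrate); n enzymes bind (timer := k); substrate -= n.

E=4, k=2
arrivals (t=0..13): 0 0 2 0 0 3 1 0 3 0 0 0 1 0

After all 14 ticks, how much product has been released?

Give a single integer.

Answer: 9

Derivation:
t=0: arr=0 -> substrate=0 bound=0 product=0
t=1: arr=0 -> substrate=0 bound=0 product=0
t=2: arr=2 -> substrate=0 bound=2 product=0
t=3: arr=0 -> substrate=0 bound=2 product=0
t=4: arr=0 -> substrate=0 bound=0 product=2
t=5: arr=3 -> substrate=0 bound=3 product=2
t=6: arr=1 -> substrate=0 bound=4 product=2
t=7: arr=0 -> substrate=0 bound=1 product=5
t=8: arr=3 -> substrate=0 bound=3 product=6
t=9: arr=0 -> substrate=0 bound=3 product=6
t=10: arr=0 -> substrate=0 bound=0 product=9
t=11: arr=0 -> substrate=0 bound=0 product=9
t=12: arr=1 -> substrate=0 bound=1 product=9
t=13: arr=0 -> substrate=0 bound=1 product=9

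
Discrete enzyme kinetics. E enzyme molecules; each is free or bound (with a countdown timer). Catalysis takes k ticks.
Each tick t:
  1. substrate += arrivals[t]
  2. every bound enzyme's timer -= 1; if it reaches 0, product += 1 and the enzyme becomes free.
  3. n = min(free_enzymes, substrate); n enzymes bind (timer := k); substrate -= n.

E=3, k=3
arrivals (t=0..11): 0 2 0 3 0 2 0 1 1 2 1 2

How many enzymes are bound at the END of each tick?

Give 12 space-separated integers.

Answer: 0 2 2 3 3 3 3 3 3 3 3 3

Derivation:
t=0: arr=0 -> substrate=0 bound=0 product=0
t=1: arr=2 -> substrate=0 bound=2 product=0
t=2: arr=0 -> substrate=0 bound=2 product=0
t=3: arr=3 -> substrate=2 bound=3 product=0
t=4: arr=0 -> substrate=0 bound=3 product=2
t=5: arr=2 -> substrate=2 bound=3 product=2
t=6: arr=0 -> substrate=1 bound=3 product=3
t=7: arr=1 -> substrate=0 bound=3 product=5
t=8: arr=1 -> substrate=1 bound=3 product=5
t=9: arr=2 -> substrate=2 bound=3 product=6
t=10: arr=1 -> substrate=1 bound=3 product=8
t=11: arr=2 -> substrate=3 bound=3 product=8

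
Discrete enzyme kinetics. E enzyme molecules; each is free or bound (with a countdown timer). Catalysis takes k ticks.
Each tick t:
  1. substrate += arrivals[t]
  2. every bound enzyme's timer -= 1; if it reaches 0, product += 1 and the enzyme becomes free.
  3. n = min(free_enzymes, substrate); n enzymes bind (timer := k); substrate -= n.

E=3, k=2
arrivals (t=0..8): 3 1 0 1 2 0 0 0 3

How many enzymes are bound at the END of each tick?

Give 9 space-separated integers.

t=0: arr=3 -> substrate=0 bound=3 product=0
t=1: arr=1 -> substrate=1 bound=3 product=0
t=2: arr=0 -> substrate=0 bound=1 product=3
t=3: arr=1 -> substrate=0 bound=2 product=3
t=4: arr=2 -> substrate=0 bound=3 product=4
t=5: arr=0 -> substrate=0 bound=2 product=5
t=6: arr=0 -> substrate=0 bound=0 product=7
t=7: arr=0 -> substrate=0 bound=0 product=7
t=8: arr=3 -> substrate=0 bound=3 product=7

Answer: 3 3 1 2 3 2 0 0 3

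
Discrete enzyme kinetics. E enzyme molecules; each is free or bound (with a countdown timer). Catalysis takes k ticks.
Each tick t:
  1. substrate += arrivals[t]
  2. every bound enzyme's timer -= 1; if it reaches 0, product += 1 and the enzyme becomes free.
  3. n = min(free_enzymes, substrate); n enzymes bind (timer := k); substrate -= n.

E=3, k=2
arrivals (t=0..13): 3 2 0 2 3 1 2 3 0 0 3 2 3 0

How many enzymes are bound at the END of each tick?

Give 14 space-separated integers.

Answer: 3 3 2 3 3 3 3 3 3 3 3 3 3 3

Derivation:
t=0: arr=3 -> substrate=0 bound=3 product=0
t=1: arr=2 -> substrate=2 bound=3 product=0
t=2: arr=0 -> substrate=0 bound=2 product=3
t=3: arr=2 -> substrate=1 bound=3 product=3
t=4: arr=3 -> substrate=2 bound=3 product=5
t=5: arr=1 -> substrate=2 bound=3 product=6
t=6: arr=2 -> substrate=2 bound=3 product=8
t=7: arr=3 -> substrate=4 bound=3 product=9
t=8: arr=0 -> substrate=2 bound=3 product=11
t=9: arr=0 -> substrate=1 bound=3 product=12
t=10: arr=3 -> substrate=2 bound=3 product=14
t=11: arr=2 -> substrate=3 bound=3 product=15
t=12: arr=3 -> substrate=4 bound=3 product=17
t=13: arr=0 -> substrate=3 bound=3 product=18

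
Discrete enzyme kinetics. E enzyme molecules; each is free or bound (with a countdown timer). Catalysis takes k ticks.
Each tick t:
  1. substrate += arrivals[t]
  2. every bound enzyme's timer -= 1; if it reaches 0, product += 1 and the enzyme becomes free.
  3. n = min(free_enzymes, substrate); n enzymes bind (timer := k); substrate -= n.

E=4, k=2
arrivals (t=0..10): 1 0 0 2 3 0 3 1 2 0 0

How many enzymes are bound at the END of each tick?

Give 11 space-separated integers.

Answer: 1 1 0 2 4 3 4 4 3 2 0

Derivation:
t=0: arr=1 -> substrate=0 bound=1 product=0
t=1: arr=0 -> substrate=0 bound=1 product=0
t=2: arr=0 -> substrate=0 bound=0 product=1
t=3: arr=2 -> substrate=0 bound=2 product=1
t=4: arr=3 -> substrate=1 bound=4 product=1
t=5: arr=0 -> substrate=0 bound=3 product=3
t=6: arr=3 -> substrate=0 bound=4 product=5
t=7: arr=1 -> substrate=0 bound=4 product=6
t=8: arr=2 -> substrate=0 bound=3 product=9
t=9: arr=0 -> substrate=0 bound=2 product=10
t=10: arr=0 -> substrate=0 bound=0 product=12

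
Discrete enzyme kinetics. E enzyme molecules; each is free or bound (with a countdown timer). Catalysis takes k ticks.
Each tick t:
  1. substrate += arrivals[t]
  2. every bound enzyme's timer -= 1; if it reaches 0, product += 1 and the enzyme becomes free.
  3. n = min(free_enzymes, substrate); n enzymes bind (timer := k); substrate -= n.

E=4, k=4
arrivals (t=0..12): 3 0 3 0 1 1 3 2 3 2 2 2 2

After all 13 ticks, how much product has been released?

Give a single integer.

t=0: arr=3 -> substrate=0 bound=3 product=0
t=1: arr=0 -> substrate=0 bound=3 product=0
t=2: arr=3 -> substrate=2 bound=4 product=0
t=3: arr=0 -> substrate=2 bound=4 product=0
t=4: arr=1 -> substrate=0 bound=4 product=3
t=5: arr=1 -> substrate=1 bound=4 product=3
t=6: arr=3 -> substrate=3 bound=4 product=4
t=7: arr=2 -> substrate=5 bound=4 product=4
t=8: arr=3 -> substrate=5 bound=4 product=7
t=9: arr=2 -> substrate=7 bound=4 product=7
t=10: arr=2 -> substrate=8 bound=4 product=8
t=11: arr=2 -> substrate=10 bound=4 product=8
t=12: arr=2 -> substrate=9 bound=4 product=11

Answer: 11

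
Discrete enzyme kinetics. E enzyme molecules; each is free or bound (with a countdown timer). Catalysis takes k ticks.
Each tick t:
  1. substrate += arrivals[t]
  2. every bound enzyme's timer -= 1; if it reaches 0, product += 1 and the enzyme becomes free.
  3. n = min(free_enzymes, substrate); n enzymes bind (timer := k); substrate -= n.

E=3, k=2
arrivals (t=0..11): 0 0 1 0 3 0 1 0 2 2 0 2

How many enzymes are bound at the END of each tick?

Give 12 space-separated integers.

Answer: 0 0 1 1 3 3 1 1 2 3 2 3

Derivation:
t=0: arr=0 -> substrate=0 bound=0 product=0
t=1: arr=0 -> substrate=0 bound=0 product=0
t=2: arr=1 -> substrate=0 bound=1 product=0
t=3: arr=0 -> substrate=0 bound=1 product=0
t=4: arr=3 -> substrate=0 bound=3 product=1
t=5: arr=0 -> substrate=0 bound=3 product=1
t=6: arr=1 -> substrate=0 bound=1 product=4
t=7: arr=0 -> substrate=0 bound=1 product=4
t=8: arr=2 -> substrate=0 bound=2 product=5
t=9: arr=2 -> substrate=1 bound=3 product=5
t=10: arr=0 -> substrate=0 bound=2 product=7
t=11: arr=2 -> substrate=0 bound=3 product=8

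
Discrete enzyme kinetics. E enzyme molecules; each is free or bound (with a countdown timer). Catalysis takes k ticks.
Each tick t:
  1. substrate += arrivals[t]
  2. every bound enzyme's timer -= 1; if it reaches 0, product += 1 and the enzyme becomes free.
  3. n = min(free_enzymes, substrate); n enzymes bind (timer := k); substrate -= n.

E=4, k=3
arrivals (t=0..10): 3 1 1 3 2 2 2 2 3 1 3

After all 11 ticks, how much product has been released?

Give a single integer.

Answer: 12

Derivation:
t=0: arr=3 -> substrate=0 bound=3 product=0
t=1: arr=1 -> substrate=0 bound=4 product=0
t=2: arr=1 -> substrate=1 bound=4 product=0
t=3: arr=3 -> substrate=1 bound=4 product=3
t=4: arr=2 -> substrate=2 bound=4 product=4
t=5: arr=2 -> substrate=4 bound=4 product=4
t=6: arr=2 -> substrate=3 bound=4 product=7
t=7: arr=2 -> substrate=4 bound=4 product=8
t=8: arr=3 -> substrate=7 bound=4 product=8
t=9: arr=1 -> substrate=5 bound=4 product=11
t=10: arr=3 -> substrate=7 bound=4 product=12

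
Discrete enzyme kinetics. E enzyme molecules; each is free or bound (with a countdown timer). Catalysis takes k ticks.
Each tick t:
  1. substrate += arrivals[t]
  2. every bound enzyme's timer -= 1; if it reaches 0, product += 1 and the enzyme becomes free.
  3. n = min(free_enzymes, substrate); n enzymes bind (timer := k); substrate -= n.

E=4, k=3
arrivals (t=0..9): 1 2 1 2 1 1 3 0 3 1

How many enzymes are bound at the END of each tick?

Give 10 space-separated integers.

Answer: 1 3 4 4 4 4 4 4 4 4

Derivation:
t=0: arr=1 -> substrate=0 bound=1 product=0
t=1: arr=2 -> substrate=0 bound=3 product=0
t=2: arr=1 -> substrate=0 bound=4 product=0
t=3: arr=2 -> substrate=1 bound=4 product=1
t=4: arr=1 -> substrate=0 bound=4 product=3
t=5: arr=1 -> substrate=0 bound=4 product=4
t=6: arr=3 -> substrate=2 bound=4 product=5
t=7: arr=0 -> substrate=0 bound=4 product=7
t=8: arr=3 -> substrate=2 bound=4 product=8
t=9: arr=1 -> substrate=2 bound=4 product=9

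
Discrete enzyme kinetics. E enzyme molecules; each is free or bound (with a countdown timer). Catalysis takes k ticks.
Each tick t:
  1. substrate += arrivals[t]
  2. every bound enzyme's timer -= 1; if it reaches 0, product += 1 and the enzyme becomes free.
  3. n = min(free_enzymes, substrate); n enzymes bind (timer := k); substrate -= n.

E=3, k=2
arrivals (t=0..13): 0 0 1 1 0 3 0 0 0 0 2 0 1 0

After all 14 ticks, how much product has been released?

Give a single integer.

t=0: arr=0 -> substrate=0 bound=0 product=0
t=1: arr=0 -> substrate=0 bound=0 product=0
t=2: arr=1 -> substrate=0 bound=1 product=0
t=3: arr=1 -> substrate=0 bound=2 product=0
t=4: arr=0 -> substrate=0 bound=1 product=1
t=5: arr=3 -> substrate=0 bound=3 product=2
t=6: arr=0 -> substrate=0 bound=3 product=2
t=7: arr=0 -> substrate=0 bound=0 product=5
t=8: arr=0 -> substrate=0 bound=0 product=5
t=9: arr=0 -> substrate=0 bound=0 product=5
t=10: arr=2 -> substrate=0 bound=2 product=5
t=11: arr=0 -> substrate=0 bound=2 product=5
t=12: arr=1 -> substrate=0 bound=1 product=7
t=13: arr=0 -> substrate=0 bound=1 product=7

Answer: 7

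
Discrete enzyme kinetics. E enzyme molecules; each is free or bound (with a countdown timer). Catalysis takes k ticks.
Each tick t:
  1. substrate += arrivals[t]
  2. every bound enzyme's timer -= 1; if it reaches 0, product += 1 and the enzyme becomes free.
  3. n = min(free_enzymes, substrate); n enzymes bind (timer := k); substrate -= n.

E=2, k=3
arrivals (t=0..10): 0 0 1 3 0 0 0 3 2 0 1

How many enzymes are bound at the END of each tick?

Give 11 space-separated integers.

t=0: arr=0 -> substrate=0 bound=0 product=0
t=1: arr=0 -> substrate=0 bound=0 product=0
t=2: arr=1 -> substrate=0 bound=1 product=0
t=3: arr=3 -> substrate=2 bound=2 product=0
t=4: arr=0 -> substrate=2 bound=2 product=0
t=5: arr=0 -> substrate=1 bound=2 product=1
t=6: arr=0 -> substrate=0 bound=2 product=2
t=7: arr=3 -> substrate=3 bound=2 product=2
t=8: arr=2 -> substrate=4 bound=2 product=3
t=9: arr=0 -> substrate=3 bound=2 product=4
t=10: arr=1 -> substrate=4 bound=2 product=4

Answer: 0 0 1 2 2 2 2 2 2 2 2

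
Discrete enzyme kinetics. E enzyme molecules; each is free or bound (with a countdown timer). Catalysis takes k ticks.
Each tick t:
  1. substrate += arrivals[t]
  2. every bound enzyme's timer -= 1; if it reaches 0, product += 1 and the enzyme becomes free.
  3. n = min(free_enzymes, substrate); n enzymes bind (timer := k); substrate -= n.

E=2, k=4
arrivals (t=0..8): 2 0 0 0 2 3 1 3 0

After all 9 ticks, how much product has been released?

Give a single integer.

Answer: 4

Derivation:
t=0: arr=2 -> substrate=0 bound=2 product=0
t=1: arr=0 -> substrate=0 bound=2 product=0
t=2: arr=0 -> substrate=0 bound=2 product=0
t=3: arr=0 -> substrate=0 bound=2 product=0
t=4: arr=2 -> substrate=0 bound=2 product=2
t=5: arr=3 -> substrate=3 bound=2 product=2
t=6: arr=1 -> substrate=4 bound=2 product=2
t=7: arr=3 -> substrate=7 bound=2 product=2
t=8: arr=0 -> substrate=5 bound=2 product=4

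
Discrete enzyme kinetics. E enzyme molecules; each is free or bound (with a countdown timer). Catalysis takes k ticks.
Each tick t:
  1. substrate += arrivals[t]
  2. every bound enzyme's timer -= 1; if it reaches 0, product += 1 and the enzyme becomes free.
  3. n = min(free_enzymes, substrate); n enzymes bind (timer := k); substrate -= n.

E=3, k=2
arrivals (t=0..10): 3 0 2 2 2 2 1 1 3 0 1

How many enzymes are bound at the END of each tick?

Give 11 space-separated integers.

t=0: arr=3 -> substrate=0 bound=3 product=0
t=1: arr=0 -> substrate=0 bound=3 product=0
t=2: arr=2 -> substrate=0 bound=2 product=3
t=3: arr=2 -> substrate=1 bound=3 product=3
t=4: arr=2 -> substrate=1 bound=3 product=5
t=5: arr=2 -> substrate=2 bound=3 product=6
t=6: arr=1 -> substrate=1 bound=3 product=8
t=7: arr=1 -> substrate=1 bound=3 product=9
t=8: arr=3 -> substrate=2 bound=3 product=11
t=9: arr=0 -> substrate=1 bound=3 product=12
t=10: arr=1 -> substrate=0 bound=3 product=14

Answer: 3 3 2 3 3 3 3 3 3 3 3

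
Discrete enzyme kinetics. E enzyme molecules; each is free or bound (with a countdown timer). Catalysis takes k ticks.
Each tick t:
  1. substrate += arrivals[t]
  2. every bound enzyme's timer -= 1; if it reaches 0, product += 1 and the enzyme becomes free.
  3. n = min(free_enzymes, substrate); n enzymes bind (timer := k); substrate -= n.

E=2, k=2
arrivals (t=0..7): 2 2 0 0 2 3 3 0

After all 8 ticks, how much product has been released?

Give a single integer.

t=0: arr=2 -> substrate=0 bound=2 product=0
t=1: arr=2 -> substrate=2 bound=2 product=0
t=2: arr=0 -> substrate=0 bound=2 product=2
t=3: arr=0 -> substrate=0 bound=2 product=2
t=4: arr=2 -> substrate=0 bound=2 product=4
t=5: arr=3 -> substrate=3 bound=2 product=4
t=6: arr=3 -> substrate=4 bound=2 product=6
t=7: arr=0 -> substrate=4 bound=2 product=6

Answer: 6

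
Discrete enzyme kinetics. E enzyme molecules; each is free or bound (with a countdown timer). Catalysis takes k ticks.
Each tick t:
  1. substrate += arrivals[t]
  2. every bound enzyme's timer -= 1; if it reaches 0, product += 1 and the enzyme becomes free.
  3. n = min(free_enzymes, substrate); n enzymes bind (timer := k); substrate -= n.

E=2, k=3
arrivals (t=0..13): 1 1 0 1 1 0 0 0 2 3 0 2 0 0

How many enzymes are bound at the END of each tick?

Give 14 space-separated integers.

t=0: arr=1 -> substrate=0 bound=1 product=0
t=1: arr=1 -> substrate=0 bound=2 product=0
t=2: arr=0 -> substrate=0 bound=2 product=0
t=3: arr=1 -> substrate=0 bound=2 product=1
t=4: arr=1 -> substrate=0 bound=2 product=2
t=5: arr=0 -> substrate=0 bound=2 product=2
t=6: arr=0 -> substrate=0 bound=1 product=3
t=7: arr=0 -> substrate=0 bound=0 product=4
t=8: arr=2 -> substrate=0 bound=2 product=4
t=9: arr=3 -> substrate=3 bound=2 product=4
t=10: arr=0 -> substrate=3 bound=2 product=4
t=11: arr=2 -> substrate=3 bound=2 product=6
t=12: arr=0 -> substrate=3 bound=2 product=6
t=13: arr=0 -> substrate=3 bound=2 product=6

Answer: 1 2 2 2 2 2 1 0 2 2 2 2 2 2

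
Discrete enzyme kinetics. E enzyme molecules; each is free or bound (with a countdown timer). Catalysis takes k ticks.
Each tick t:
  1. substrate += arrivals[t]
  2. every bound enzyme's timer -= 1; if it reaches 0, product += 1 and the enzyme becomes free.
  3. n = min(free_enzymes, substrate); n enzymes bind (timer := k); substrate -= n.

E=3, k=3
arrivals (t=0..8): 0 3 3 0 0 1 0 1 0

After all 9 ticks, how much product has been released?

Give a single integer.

Answer: 6

Derivation:
t=0: arr=0 -> substrate=0 bound=0 product=0
t=1: arr=3 -> substrate=0 bound=3 product=0
t=2: arr=3 -> substrate=3 bound=3 product=0
t=3: arr=0 -> substrate=3 bound=3 product=0
t=4: arr=0 -> substrate=0 bound=3 product=3
t=5: arr=1 -> substrate=1 bound=3 product=3
t=6: arr=0 -> substrate=1 bound=3 product=3
t=7: arr=1 -> substrate=0 bound=2 product=6
t=8: arr=0 -> substrate=0 bound=2 product=6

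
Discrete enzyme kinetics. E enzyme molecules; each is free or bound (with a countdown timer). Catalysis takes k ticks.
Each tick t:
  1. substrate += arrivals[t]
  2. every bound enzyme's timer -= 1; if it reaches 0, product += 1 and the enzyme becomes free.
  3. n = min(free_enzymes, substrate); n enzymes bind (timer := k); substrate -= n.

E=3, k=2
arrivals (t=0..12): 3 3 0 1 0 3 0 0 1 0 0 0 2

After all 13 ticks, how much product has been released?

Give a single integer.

t=0: arr=3 -> substrate=0 bound=3 product=0
t=1: arr=3 -> substrate=3 bound=3 product=0
t=2: arr=0 -> substrate=0 bound=3 product=3
t=3: arr=1 -> substrate=1 bound=3 product=3
t=4: arr=0 -> substrate=0 bound=1 product=6
t=5: arr=3 -> substrate=1 bound=3 product=6
t=6: arr=0 -> substrate=0 bound=3 product=7
t=7: arr=0 -> substrate=0 bound=1 product=9
t=8: arr=1 -> substrate=0 bound=1 product=10
t=9: arr=0 -> substrate=0 bound=1 product=10
t=10: arr=0 -> substrate=0 bound=0 product=11
t=11: arr=0 -> substrate=0 bound=0 product=11
t=12: arr=2 -> substrate=0 bound=2 product=11

Answer: 11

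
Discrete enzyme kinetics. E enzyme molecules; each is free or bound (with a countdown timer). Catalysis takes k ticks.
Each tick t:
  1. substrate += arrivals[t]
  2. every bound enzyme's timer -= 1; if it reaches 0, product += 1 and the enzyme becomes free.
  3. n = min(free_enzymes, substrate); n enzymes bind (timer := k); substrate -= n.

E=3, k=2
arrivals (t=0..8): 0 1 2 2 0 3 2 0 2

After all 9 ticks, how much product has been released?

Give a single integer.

t=0: arr=0 -> substrate=0 bound=0 product=0
t=1: arr=1 -> substrate=0 bound=1 product=0
t=2: arr=2 -> substrate=0 bound=3 product=0
t=3: arr=2 -> substrate=1 bound=3 product=1
t=4: arr=0 -> substrate=0 bound=2 product=3
t=5: arr=3 -> substrate=1 bound=3 product=4
t=6: arr=2 -> substrate=2 bound=3 product=5
t=7: arr=0 -> substrate=0 bound=3 product=7
t=8: arr=2 -> substrate=1 bound=3 product=8

Answer: 8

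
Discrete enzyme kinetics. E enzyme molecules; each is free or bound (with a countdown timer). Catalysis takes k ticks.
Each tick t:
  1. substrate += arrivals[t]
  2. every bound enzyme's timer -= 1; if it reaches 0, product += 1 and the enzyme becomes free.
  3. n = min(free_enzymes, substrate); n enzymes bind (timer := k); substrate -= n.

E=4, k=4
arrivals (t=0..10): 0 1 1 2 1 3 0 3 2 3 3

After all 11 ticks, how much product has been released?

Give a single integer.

t=0: arr=0 -> substrate=0 bound=0 product=0
t=1: arr=1 -> substrate=0 bound=1 product=0
t=2: arr=1 -> substrate=0 bound=2 product=0
t=3: arr=2 -> substrate=0 bound=4 product=0
t=4: arr=1 -> substrate=1 bound=4 product=0
t=5: arr=3 -> substrate=3 bound=4 product=1
t=6: arr=0 -> substrate=2 bound=4 product=2
t=7: arr=3 -> substrate=3 bound=4 product=4
t=8: arr=2 -> substrate=5 bound=4 product=4
t=9: arr=3 -> substrate=7 bound=4 product=5
t=10: arr=3 -> substrate=9 bound=4 product=6

Answer: 6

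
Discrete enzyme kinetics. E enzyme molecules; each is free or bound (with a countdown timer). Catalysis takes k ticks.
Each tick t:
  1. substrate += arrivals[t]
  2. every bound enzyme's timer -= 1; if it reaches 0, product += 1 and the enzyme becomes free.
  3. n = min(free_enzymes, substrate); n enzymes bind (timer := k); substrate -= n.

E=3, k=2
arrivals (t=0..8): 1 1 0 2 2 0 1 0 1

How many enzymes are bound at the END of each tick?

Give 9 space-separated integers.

Answer: 1 2 1 2 3 2 2 1 1

Derivation:
t=0: arr=1 -> substrate=0 bound=1 product=0
t=1: arr=1 -> substrate=0 bound=2 product=0
t=2: arr=0 -> substrate=0 bound=1 product=1
t=3: arr=2 -> substrate=0 bound=2 product=2
t=4: arr=2 -> substrate=1 bound=3 product=2
t=5: arr=0 -> substrate=0 bound=2 product=4
t=6: arr=1 -> substrate=0 bound=2 product=5
t=7: arr=0 -> substrate=0 bound=1 product=6
t=8: arr=1 -> substrate=0 bound=1 product=7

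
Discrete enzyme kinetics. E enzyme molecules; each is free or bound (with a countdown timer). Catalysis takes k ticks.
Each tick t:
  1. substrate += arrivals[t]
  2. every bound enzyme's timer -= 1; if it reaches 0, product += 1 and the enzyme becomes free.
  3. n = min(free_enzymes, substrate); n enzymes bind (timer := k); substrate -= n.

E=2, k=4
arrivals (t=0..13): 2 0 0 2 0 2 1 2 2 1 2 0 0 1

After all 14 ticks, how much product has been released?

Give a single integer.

Answer: 6

Derivation:
t=0: arr=2 -> substrate=0 bound=2 product=0
t=1: arr=0 -> substrate=0 bound=2 product=0
t=2: arr=0 -> substrate=0 bound=2 product=0
t=3: arr=2 -> substrate=2 bound=2 product=0
t=4: arr=0 -> substrate=0 bound=2 product=2
t=5: arr=2 -> substrate=2 bound=2 product=2
t=6: arr=1 -> substrate=3 bound=2 product=2
t=7: arr=2 -> substrate=5 bound=2 product=2
t=8: arr=2 -> substrate=5 bound=2 product=4
t=9: arr=1 -> substrate=6 bound=2 product=4
t=10: arr=2 -> substrate=8 bound=2 product=4
t=11: arr=0 -> substrate=8 bound=2 product=4
t=12: arr=0 -> substrate=6 bound=2 product=6
t=13: arr=1 -> substrate=7 bound=2 product=6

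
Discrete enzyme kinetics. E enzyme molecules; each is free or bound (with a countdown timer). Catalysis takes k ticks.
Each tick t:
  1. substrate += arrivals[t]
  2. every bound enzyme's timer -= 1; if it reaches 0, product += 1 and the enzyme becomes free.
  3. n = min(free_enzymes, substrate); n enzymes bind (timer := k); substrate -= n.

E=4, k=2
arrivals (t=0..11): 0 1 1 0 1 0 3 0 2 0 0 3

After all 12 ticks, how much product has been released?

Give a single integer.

Answer: 8

Derivation:
t=0: arr=0 -> substrate=0 bound=0 product=0
t=1: arr=1 -> substrate=0 bound=1 product=0
t=2: arr=1 -> substrate=0 bound=2 product=0
t=3: arr=0 -> substrate=0 bound=1 product=1
t=4: arr=1 -> substrate=0 bound=1 product=2
t=5: arr=0 -> substrate=0 bound=1 product=2
t=6: arr=3 -> substrate=0 bound=3 product=3
t=7: arr=0 -> substrate=0 bound=3 product=3
t=8: arr=2 -> substrate=0 bound=2 product=6
t=9: arr=0 -> substrate=0 bound=2 product=6
t=10: arr=0 -> substrate=0 bound=0 product=8
t=11: arr=3 -> substrate=0 bound=3 product=8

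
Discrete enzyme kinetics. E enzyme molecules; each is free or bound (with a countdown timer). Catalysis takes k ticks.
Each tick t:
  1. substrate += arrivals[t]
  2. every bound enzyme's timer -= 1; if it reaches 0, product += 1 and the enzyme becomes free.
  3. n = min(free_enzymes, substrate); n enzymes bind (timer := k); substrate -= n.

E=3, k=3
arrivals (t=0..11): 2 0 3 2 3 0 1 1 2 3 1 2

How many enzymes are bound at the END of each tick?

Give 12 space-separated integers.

t=0: arr=2 -> substrate=0 bound=2 product=0
t=1: arr=0 -> substrate=0 bound=2 product=0
t=2: arr=3 -> substrate=2 bound=3 product=0
t=3: arr=2 -> substrate=2 bound=3 product=2
t=4: arr=3 -> substrate=5 bound=3 product=2
t=5: arr=0 -> substrate=4 bound=3 product=3
t=6: arr=1 -> substrate=3 bound=3 product=5
t=7: arr=1 -> substrate=4 bound=3 product=5
t=8: arr=2 -> substrate=5 bound=3 product=6
t=9: arr=3 -> substrate=6 bound=3 product=8
t=10: arr=1 -> substrate=7 bound=3 product=8
t=11: arr=2 -> substrate=8 bound=3 product=9

Answer: 2 2 3 3 3 3 3 3 3 3 3 3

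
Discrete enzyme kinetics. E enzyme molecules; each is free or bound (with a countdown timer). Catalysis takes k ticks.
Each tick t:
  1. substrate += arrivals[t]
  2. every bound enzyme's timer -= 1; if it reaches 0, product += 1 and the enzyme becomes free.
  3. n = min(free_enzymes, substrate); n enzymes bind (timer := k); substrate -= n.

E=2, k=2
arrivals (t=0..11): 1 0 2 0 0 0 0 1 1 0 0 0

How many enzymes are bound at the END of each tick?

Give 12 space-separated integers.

Answer: 1 1 2 2 0 0 0 1 2 1 0 0

Derivation:
t=0: arr=1 -> substrate=0 bound=1 product=0
t=1: arr=0 -> substrate=0 bound=1 product=0
t=2: arr=2 -> substrate=0 bound=2 product=1
t=3: arr=0 -> substrate=0 bound=2 product=1
t=4: arr=0 -> substrate=0 bound=0 product=3
t=5: arr=0 -> substrate=0 bound=0 product=3
t=6: arr=0 -> substrate=0 bound=0 product=3
t=7: arr=1 -> substrate=0 bound=1 product=3
t=8: arr=1 -> substrate=0 bound=2 product=3
t=9: arr=0 -> substrate=0 bound=1 product=4
t=10: arr=0 -> substrate=0 bound=0 product=5
t=11: arr=0 -> substrate=0 bound=0 product=5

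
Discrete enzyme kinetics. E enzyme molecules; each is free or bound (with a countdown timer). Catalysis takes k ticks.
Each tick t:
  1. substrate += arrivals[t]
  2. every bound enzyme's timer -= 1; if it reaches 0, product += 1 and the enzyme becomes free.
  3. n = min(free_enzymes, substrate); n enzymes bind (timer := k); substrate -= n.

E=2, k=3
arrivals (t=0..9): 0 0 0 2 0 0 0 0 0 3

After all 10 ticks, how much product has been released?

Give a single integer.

t=0: arr=0 -> substrate=0 bound=0 product=0
t=1: arr=0 -> substrate=0 bound=0 product=0
t=2: arr=0 -> substrate=0 bound=0 product=0
t=3: arr=2 -> substrate=0 bound=2 product=0
t=4: arr=0 -> substrate=0 bound=2 product=0
t=5: arr=0 -> substrate=0 bound=2 product=0
t=6: arr=0 -> substrate=0 bound=0 product=2
t=7: arr=0 -> substrate=0 bound=0 product=2
t=8: arr=0 -> substrate=0 bound=0 product=2
t=9: arr=3 -> substrate=1 bound=2 product=2

Answer: 2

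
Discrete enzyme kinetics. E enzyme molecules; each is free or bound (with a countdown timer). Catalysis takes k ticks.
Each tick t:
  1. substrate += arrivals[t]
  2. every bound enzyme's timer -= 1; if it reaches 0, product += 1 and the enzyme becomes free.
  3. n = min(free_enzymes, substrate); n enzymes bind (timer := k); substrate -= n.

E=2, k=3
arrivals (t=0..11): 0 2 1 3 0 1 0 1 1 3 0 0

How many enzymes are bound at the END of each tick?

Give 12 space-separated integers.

t=0: arr=0 -> substrate=0 bound=0 product=0
t=1: arr=2 -> substrate=0 bound=2 product=0
t=2: arr=1 -> substrate=1 bound=2 product=0
t=3: arr=3 -> substrate=4 bound=2 product=0
t=4: arr=0 -> substrate=2 bound=2 product=2
t=5: arr=1 -> substrate=3 bound=2 product=2
t=6: arr=0 -> substrate=3 bound=2 product=2
t=7: arr=1 -> substrate=2 bound=2 product=4
t=8: arr=1 -> substrate=3 bound=2 product=4
t=9: arr=3 -> substrate=6 bound=2 product=4
t=10: arr=0 -> substrate=4 bound=2 product=6
t=11: arr=0 -> substrate=4 bound=2 product=6

Answer: 0 2 2 2 2 2 2 2 2 2 2 2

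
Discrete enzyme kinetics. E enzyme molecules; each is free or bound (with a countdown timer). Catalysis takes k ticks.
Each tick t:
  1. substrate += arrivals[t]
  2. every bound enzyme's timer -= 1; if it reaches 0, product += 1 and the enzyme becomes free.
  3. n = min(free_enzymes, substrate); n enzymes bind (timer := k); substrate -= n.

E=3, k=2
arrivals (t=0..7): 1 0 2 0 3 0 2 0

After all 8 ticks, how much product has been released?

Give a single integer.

t=0: arr=1 -> substrate=0 bound=1 product=0
t=1: arr=0 -> substrate=0 bound=1 product=0
t=2: arr=2 -> substrate=0 bound=2 product=1
t=3: arr=0 -> substrate=0 bound=2 product=1
t=4: arr=3 -> substrate=0 bound=3 product=3
t=5: arr=0 -> substrate=0 bound=3 product=3
t=6: arr=2 -> substrate=0 bound=2 product=6
t=7: arr=0 -> substrate=0 bound=2 product=6

Answer: 6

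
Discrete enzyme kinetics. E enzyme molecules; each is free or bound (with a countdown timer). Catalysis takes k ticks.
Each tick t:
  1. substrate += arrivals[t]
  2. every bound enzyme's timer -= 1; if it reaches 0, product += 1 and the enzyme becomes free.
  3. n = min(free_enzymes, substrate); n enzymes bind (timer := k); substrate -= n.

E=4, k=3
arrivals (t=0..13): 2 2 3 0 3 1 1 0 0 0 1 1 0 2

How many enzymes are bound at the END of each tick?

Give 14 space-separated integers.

t=0: arr=2 -> substrate=0 bound=2 product=0
t=1: arr=2 -> substrate=0 bound=4 product=0
t=2: arr=3 -> substrate=3 bound=4 product=0
t=3: arr=0 -> substrate=1 bound=4 product=2
t=4: arr=3 -> substrate=2 bound=4 product=4
t=5: arr=1 -> substrate=3 bound=4 product=4
t=6: arr=1 -> substrate=2 bound=4 product=6
t=7: arr=0 -> substrate=0 bound=4 product=8
t=8: arr=0 -> substrate=0 bound=4 product=8
t=9: arr=0 -> substrate=0 bound=2 product=10
t=10: arr=1 -> substrate=0 bound=1 product=12
t=11: arr=1 -> substrate=0 bound=2 product=12
t=12: arr=0 -> substrate=0 bound=2 product=12
t=13: arr=2 -> substrate=0 bound=3 product=13

Answer: 2 4 4 4 4 4 4 4 4 2 1 2 2 3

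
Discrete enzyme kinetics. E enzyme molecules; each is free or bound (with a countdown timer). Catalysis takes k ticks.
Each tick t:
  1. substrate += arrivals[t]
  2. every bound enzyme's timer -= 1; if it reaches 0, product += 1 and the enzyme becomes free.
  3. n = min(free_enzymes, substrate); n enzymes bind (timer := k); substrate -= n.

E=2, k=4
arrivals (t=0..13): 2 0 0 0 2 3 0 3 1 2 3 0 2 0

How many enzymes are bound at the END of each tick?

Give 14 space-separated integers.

Answer: 2 2 2 2 2 2 2 2 2 2 2 2 2 2

Derivation:
t=0: arr=2 -> substrate=0 bound=2 product=0
t=1: arr=0 -> substrate=0 bound=2 product=0
t=2: arr=0 -> substrate=0 bound=2 product=0
t=3: arr=0 -> substrate=0 bound=2 product=0
t=4: arr=2 -> substrate=0 bound=2 product=2
t=5: arr=3 -> substrate=3 bound=2 product=2
t=6: arr=0 -> substrate=3 bound=2 product=2
t=7: arr=3 -> substrate=6 bound=2 product=2
t=8: arr=1 -> substrate=5 bound=2 product=4
t=9: arr=2 -> substrate=7 bound=2 product=4
t=10: arr=3 -> substrate=10 bound=2 product=4
t=11: arr=0 -> substrate=10 bound=2 product=4
t=12: arr=2 -> substrate=10 bound=2 product=6
t=13: arr=0 -> substrate=10 bound=2 product=6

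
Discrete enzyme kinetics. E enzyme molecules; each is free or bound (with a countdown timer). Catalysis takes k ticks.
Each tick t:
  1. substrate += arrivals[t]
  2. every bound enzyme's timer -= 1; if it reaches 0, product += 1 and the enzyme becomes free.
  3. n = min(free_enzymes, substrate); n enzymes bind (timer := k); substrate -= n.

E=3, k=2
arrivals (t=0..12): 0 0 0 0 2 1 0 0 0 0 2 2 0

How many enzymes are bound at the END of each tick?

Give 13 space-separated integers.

Answer: 0 0 0 0 2 3 1 0 0 0 2 3 2

Derivation:
t=0: arr=0 -> substrate=0 bound=0 product=0
t=1: arr=0 -> substrate=0 bound=0 product=0
t=2: arr=0 -> substrate=0 bound=0 product=0
t=3: arr=0 -> substrate=0 bound=0 product=0
t=4: arr=2 -> substrate=0 bound=2 product=0
t=5: arr=1 -> substrate=0 bound=3 product=0
t=6: arr=0 -> substrate=0 bound=1 product=2
t=7: arr=0 -> substrate=0 bound=0 product=3
t=8: arr=0 -> substrate=0 bound=0 product=3
t=9: arr=0 -> substrate=0 bound=0 product=3
t=10: arr=2 -> substrate=0 bound=2 product=3
t=11: arr=2 -> substrate=1 bound=3 product=3
t=12: arr=0 -> substrate=0 bound=2 product=5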